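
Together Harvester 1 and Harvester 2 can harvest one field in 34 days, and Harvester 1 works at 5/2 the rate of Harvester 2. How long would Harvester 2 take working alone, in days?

Let Harvester 2's rate be r; then Harvester 1's rate is (5/2)r, so together (5/2 + 1)r = (7/2)r = 1/34.
Thus r = 1/119 per day.
Harvester 2 alone: 119 days; Harvester 1 alone: 238/5 days.

119 days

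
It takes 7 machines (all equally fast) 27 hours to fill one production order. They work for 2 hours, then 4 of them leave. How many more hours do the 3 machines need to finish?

175/3 hours

One machine does 1/189 of the job per hour.
After 2 hours with 7 machines, 2/27 is done (25/27 left).
With 3 machines the rate is 3/189 = 1/63, so the rest takes 25/27 ÷ 1/63 = 175/3 hours.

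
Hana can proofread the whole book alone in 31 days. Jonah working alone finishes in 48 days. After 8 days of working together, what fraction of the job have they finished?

Combined rate: 1/31 + 1/48 = (48 + 31)/1488 = 79/1488 per day.
In 8 days they complete 8·79/1488 = 79/186 of the job.

79/186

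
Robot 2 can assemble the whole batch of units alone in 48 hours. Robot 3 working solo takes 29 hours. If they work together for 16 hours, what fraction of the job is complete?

Combined rate: 1/48 + 1/29 = (29 + 48)/1392 = 77/1392 per hour.
In 16 hours they complete 16·77/1392 = 77/87 of the job.

77/87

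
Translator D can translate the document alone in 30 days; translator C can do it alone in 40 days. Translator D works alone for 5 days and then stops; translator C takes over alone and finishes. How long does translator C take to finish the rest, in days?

In 5 days translator D does 5/30 = 1/6 of the job, leaving 5/6.
Translator C works at 1/40 per day, so finishing takes 5/6 ÷ 1/40 = 100/3 days.

100/3 days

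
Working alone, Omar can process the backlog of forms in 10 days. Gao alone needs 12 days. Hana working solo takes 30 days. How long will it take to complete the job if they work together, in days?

60/13 days

Combined rate: 1/10 + 1/12 + 1/30 = (6 + 5 + 2)/60 = 13/60 per day.
Time = 1 ÷ (13/60) = 60/13 days.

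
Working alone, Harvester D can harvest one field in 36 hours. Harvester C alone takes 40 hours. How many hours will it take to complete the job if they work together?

Combined rate: 1/36 + 1/40 = (10 + 9)/360 = 19/360 per hour.
Time = 1 ÷ (19/360) = 360/19 hours.

360/19 hours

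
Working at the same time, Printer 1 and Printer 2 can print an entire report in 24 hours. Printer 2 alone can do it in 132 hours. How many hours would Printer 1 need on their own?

88/3 hours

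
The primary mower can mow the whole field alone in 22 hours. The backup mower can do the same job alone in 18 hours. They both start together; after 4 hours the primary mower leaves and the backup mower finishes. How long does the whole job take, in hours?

In the first 4 hours the combined rate is 10/99, so 40/99 of the job is done, leaving 59/99.
After the primary mower leaves the rate is 1/18 per hour; the remaining 59/99 takes 118/11 hours.
Total = 4 + 118/11 = 162/11 hours.

162/11 hours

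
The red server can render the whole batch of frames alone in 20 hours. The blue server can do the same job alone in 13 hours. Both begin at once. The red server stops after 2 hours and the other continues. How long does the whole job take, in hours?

117/10 hours

In the first 2 hours the combined rate is 33/260, so 33/130 of the job is done, leaving 97/130.
After the red server leaves the rate is 1/13 per hour; the remaining 97/130 takes 97/10 hours.
Total = 2 + 97/10 = 117/10 hours.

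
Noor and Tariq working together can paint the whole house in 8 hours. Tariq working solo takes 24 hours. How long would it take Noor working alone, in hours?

Combined rate is 1/8 per hour.
Known contribution: 1/24 per hour.
So Noor's rate is 1/8 − 1/24 = 1/12, meaning 12 hours alone.

12 hours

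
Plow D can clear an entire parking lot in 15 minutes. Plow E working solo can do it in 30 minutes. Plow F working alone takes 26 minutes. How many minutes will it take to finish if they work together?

65/9 minutes

Combined rate: 1/15 + 1/30 + 1/26 = (26 + 13 + 15)/390 = 54/390 = 9/65 per minute.
Time = 1 ÷ (9/65) = 65/9 minutes.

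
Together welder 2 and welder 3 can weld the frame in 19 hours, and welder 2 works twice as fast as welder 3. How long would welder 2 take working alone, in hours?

Let welder 3's rate be r; then welder 2's rate is 2r, so together (2 + 1)r = 3r = 1/19.
Thus r = 1/57 per hour.
Welder 3 alone: 57 hours; welder 2 alone: 57/2 hours.

57/2 hours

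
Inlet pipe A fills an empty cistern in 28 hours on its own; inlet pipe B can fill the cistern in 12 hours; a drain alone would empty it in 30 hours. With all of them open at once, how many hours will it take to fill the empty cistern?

35/3 hours

Net rate = 1/28 + 1/12 − 1/30 = (15 + 35 − 14)/420 = 36/420 = 3/35 per hour.
Filling time = 1 ÷ (3/35) = 35/3 hours.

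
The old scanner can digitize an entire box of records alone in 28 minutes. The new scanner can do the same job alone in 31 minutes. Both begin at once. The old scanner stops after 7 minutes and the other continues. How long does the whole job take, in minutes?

93/4 minutes

In the first 7 minutes the combined rate is 59/868, so 59/124 of the job is done, leaving 65/124.
After the old scanner leaves the rate is 1/31 per minute; the remaining 65/124 takes 65/4 minutes.
Total = 7 + 65/4 = 93/4 minutes.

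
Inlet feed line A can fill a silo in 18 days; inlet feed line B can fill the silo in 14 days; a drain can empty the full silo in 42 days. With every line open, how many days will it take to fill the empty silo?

126/13 days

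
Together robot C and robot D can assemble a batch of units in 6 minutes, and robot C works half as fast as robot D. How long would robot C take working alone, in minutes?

Let robot D's rate be r; then robot C's rate is (1/2)r, so together (1/2 + 1)r = (3/2)r = 1/6.
Thus r = 1/9 per minute.
Robot D alone: 9 minutes; robot C alone: 18 minutes.

18 minutes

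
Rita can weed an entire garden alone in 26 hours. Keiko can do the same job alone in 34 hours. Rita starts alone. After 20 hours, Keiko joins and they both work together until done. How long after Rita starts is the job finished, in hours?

117/5 hours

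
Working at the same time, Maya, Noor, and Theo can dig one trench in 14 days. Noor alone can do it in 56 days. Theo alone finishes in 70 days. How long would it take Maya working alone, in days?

280/11 days

Combined rate is 1/14 per day.
Known contribution: 1/56 + 1/70 = (5 + 4)/280 = 9/280 per day.
So Maya's rate is 1/14 − 9/280 = 11/280, meaning 280/11 days alone.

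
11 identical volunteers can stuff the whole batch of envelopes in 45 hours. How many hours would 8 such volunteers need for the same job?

Total work is 11·45 = 495 volunteer-hours.
With 8 volunteers: 495/8 hours.

495/8 hours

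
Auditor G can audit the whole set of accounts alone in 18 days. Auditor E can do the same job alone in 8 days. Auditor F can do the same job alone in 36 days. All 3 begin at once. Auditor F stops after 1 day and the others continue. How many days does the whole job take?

70/13 days

In the first 1 day the combined rate is 5/24, so 5/24 of the job is done, leaving 19/24.
After auditor F leaves the rate is 13/72 per day; the remaining 19/24 takes 57/13 days.
Total = 1 + 57/13 = 70/13 days.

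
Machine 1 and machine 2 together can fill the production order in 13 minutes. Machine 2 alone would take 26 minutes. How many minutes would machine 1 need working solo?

26 minutes

Combined rate is 1/13 per minute.
Known contribution: 1/26 per minute.
So machine 1's rate is 1/13 − 1/26 = 1/26, meaning 26 minutes alone.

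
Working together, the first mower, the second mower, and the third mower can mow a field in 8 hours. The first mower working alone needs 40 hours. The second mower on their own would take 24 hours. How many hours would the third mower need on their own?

Combined rate is 1/8 per hour.
Known contribution: 1/40 + 1/24 = (3 + 5)/120 = 8/120 = 1/15 per hour.
So the third mower's rate is 1/8 − 1/15 = 7/120, meaning 120/7 hours alone.

120/7 hours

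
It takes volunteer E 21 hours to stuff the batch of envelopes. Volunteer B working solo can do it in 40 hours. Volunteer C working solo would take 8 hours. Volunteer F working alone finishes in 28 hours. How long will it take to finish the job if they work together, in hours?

Combined rate: 1/21 + 1/40 + 1/8 + 1/28 = (40 + 21 + 105 + 30)/840 = 196/840 = 7/30 per hour.
Time = 1 ÷ (7/30) = 30/7 hours.

30/7 hours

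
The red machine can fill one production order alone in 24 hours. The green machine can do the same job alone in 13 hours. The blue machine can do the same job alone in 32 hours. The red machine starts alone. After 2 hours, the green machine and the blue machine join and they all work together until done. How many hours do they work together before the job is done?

104/17 hours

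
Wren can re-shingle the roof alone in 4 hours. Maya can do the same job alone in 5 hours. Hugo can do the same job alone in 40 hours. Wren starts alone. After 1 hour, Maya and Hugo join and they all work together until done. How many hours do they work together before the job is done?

In the first 1 hour Wren alone does 1/4 of the job, leaving 3/4.
Once everyone is working, combined rate: 1/4 + 1/5 + 1/40 = (10 + 8 + 1)/40 = 19/40 per hour.
Remaining 3/4 at 19/40 per hour takes 30/19 hours.

30/19 hours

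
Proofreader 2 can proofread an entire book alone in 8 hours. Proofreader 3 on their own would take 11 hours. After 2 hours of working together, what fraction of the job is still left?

Combined rate: 1/8 + 1/11 = (11 + 8)/88 = 19/88 per hour.
In 2 hours they complete 2·19/88 = 19/44 of the job.
So 25/44 remains.

25/44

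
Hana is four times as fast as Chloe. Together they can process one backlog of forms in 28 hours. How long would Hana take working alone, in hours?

Let Chloe's rate be r; then Hana's rate is 4r, so together (4 + 1)r = 5r = 1/28.
Thus r = 1/140 per hour.
Chloe alone: 140 hours; Hana alone: 35 hours.

35 hours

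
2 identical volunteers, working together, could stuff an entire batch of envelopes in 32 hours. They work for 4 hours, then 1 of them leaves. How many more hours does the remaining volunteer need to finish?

56 hours

One volunteer does 1/64 of the job per hour.
After 4 hours with 2 volunteers, 1/8 is done (7/8 left).
With 1 volunteer the rate is 1/64, so the rest takes 7/8 ÷ 1/64 = 56 hours.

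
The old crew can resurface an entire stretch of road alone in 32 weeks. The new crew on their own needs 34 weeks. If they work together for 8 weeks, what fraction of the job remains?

35/68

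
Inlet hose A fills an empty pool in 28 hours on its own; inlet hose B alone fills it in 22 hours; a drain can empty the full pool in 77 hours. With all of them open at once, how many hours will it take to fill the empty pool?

44/3 hours

Net rate = 1/28 + 1/22 − 1/77 = (11 + 14 − 4)/308 = 21/308 = 3/44 per hour.
Filling time = 1 ÷ (3/44) = 44/3 hours.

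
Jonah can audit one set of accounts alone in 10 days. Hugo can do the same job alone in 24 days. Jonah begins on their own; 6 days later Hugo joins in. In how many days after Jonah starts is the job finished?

150/17 days

In the first 6 days Jonah alone does 6/10 = 3/5 of the job, leaving 2/5.
Once everyone is working, combined rate: 1/10 + 1/24 = (12 + 5)/120 = 17/120 per day.
Remaining 2/5 at 17/120 per day takes 48/17 days.
Total from the start = 6 + 48/17 = 150/17 days.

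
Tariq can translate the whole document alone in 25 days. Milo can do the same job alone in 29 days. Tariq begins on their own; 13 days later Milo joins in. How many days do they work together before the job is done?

58/9 days

In the first 13 days Tariq alone does 13/25 of the job, leaving 12/25.
Once everyone is working, combined rate: 1/25 + 1/29 = (29 + 25)/725 = 54/725 per day.
Remaining 12/25 at 54/725 per day takes 58/9 days.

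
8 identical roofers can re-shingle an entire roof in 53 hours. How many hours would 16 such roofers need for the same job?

Total work is 8·53 = 424 roofer-hours.
With 16 roofers: 424/16 = 53/2 hours.

53/2 hours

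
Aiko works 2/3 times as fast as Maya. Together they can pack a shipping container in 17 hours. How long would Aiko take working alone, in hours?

Let Maya's rate be r; then Aiko's rate is (2/3)r, so together (2/3 + 1)r = (5/3)r = 1/17.
Thus r = 3/85 per hour.
Maya alone: 85/3 hours; Aiko alone: 85/2 hours.

85/2 hours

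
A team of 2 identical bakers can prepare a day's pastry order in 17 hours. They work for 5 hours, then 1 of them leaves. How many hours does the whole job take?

29 hours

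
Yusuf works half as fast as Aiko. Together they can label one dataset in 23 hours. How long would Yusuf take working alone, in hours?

Let Aiko's rate be r; then Yusuf's rate is (1/2)r, so together (1/2 + 1)r = (3/2)r = 1/23.
Thus r = 2/69 per hour.
Aiko alone: 69/2 hours; Yusuf alone: 69 hours.

69 hours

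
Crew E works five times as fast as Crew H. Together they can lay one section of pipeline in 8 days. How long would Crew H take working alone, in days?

48 days

Let Crew H's rate be r; then Crew E's rate is 5r, so together (5 + 1)r = 6r = 1/8.
Thus r = 1/48 per day.
Crew H alone: 48 days; Crew E alone: 48/5 days.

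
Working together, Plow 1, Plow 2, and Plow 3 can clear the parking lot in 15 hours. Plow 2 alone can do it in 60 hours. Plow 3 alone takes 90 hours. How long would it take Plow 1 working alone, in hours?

180/7 hours

Combined rate is 1/15 per hour.
Known contribution: 1/60 + 1/90 = (3 + 2)/180 = 5/180 = 1/36 per hour.
So Plow 1's rate is 1/15 − 1/36 = 7/180, meaning 180/7 hours alone.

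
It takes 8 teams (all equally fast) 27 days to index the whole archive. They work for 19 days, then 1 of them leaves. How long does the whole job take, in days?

197/7 days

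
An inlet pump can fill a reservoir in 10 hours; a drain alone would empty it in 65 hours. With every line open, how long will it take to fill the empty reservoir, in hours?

130/11 hours

Net rate = 1/10 − 1/65 = (13 − 2)/130 = 11/130 per hour.
Filling time = 1 ÷ (11/130) = 130/11 hours.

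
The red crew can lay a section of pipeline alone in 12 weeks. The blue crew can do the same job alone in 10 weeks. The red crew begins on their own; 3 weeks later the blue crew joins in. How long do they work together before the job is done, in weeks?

45/11 weeks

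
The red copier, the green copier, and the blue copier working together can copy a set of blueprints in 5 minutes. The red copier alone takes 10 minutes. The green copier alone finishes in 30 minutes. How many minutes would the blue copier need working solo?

15 minutes

Combined rate is 1/5 per minute.
Known contribution: 1/10 + 1/30 = (3 + 1)/30 = 4/30 = 2/15 per minute.
So the blue copier's rate is 1/5 − 2/15 = 1/15, meaning 15 minutes alone.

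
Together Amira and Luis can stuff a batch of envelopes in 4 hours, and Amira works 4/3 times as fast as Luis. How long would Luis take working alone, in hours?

Let Luis's rate be r; then Amira's rate is (4/3)r, so together (4/3 + 1)r = (7/3)r = 1/4.
Thus r = 3/28 per hour.
Luis alone: 28/3 hours; Amira alone: 7 hours.

28/3 hours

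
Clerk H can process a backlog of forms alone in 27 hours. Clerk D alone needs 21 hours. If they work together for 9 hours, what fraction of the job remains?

Combined rate: 1/27 + 1/21 = (7 + 9)/189 = 16/189 per hour.
In 9 hours they complete 9·16/189 = 16/21 of the job.
So 5/21 remains.

5/21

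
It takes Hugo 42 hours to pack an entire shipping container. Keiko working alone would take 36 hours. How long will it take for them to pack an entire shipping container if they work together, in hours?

With two workers the combined time is the product over the sum: 42·36/(42+36) = 1512/78 = 252/13 hours.

252/13 hours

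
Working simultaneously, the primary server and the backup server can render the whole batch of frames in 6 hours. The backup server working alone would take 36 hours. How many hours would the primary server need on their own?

36/5 hours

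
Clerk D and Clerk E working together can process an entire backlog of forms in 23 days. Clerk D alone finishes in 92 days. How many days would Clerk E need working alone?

92/3 days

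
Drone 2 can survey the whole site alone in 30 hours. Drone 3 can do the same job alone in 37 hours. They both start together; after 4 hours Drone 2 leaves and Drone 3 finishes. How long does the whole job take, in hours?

481/15 hours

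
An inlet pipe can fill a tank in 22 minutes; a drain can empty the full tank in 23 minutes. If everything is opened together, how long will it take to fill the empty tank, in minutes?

506 minutes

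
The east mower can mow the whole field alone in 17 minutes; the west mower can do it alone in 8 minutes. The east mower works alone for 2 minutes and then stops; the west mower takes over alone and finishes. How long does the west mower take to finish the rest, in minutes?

120/17 minutes

In 2 minutes the east mower does 2/17 of the job, leaving 15/17.
The west mower works at 1/8 per minute, so finishing takes 15/17 ÷ 1/8 = 120/17 minutes.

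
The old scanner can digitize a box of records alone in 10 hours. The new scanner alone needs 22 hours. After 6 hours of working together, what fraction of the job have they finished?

Combined rate: 1/10 + 1/22 = (11 + 5)/110 = 16/110 = 8/55 per hour.
In 6 hours they complete 6·8/55 = 48/55 of the job.

48/55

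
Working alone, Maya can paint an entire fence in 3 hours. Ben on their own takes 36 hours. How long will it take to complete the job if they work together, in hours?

Combined rate: 1/3 + 1/36 = (12 + 1)/36 = 13/36 per hour.
Time = 1 ÷ (13/36) = 36/13 hours.

36/13 hours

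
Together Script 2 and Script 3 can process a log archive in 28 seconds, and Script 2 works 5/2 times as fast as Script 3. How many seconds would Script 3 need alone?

Let Script 3's rate be r; then Script 2's rate is (5/2)r, so together (5/2 + 1)r = (7/2)r = 1/28.
Thus r = 1/98 per second.
Script 3 alone: 98 seconds; Script 2 alone: 196/5 seconds.

98 seconds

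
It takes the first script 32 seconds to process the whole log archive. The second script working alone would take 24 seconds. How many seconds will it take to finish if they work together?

96/7 seconds

With two workers the combined time is the product over the sum: 32·24/(32+24) = 768/56 = 96/7 seconds.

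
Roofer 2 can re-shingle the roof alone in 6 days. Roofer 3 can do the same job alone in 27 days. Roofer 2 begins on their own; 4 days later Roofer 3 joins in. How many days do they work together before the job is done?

18/11 days

In the first 4 days Roofer 2 alone does 4/6 = 2/3 of the job, leaving 1/3.
Once everyone is working, combined rate: 1/6 + 1/27 = (9 + 2)/54 = 11/54 per day.
Remaining 1/3 at 11/54 per day takes 18/11 days.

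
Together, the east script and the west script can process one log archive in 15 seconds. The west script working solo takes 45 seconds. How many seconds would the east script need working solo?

45/2 seconds

Combined rate is 1/15 per second.
Known contribution: 1/45 per second.
So the east script's rate is 1/15 − 1/45 = 2/45, meaning 45/2 seconds alone.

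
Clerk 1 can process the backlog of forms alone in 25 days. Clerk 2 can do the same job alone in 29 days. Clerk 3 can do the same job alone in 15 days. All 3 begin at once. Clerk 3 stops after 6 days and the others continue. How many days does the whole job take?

145/18 days

In the first 6 days the combined rate is 307/2175, so 614/725 of the job is done, leaving 111/725.
After clerk 3 leaves the rate is 54/725 per day; the remaining 111/725 takes 37/18 days.
Total = 6 + 37/18 = 145/18 days.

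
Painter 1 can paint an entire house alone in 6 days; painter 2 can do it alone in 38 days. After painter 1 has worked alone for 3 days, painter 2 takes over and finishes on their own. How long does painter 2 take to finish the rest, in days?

In 3 days painter 1 does 3/6 = 1/2 of the job, leaving 1/2.
Painter 2 works at 1/38 per day, so finishing takes 1/2 ÷ 1/38 = 19 days.

19 days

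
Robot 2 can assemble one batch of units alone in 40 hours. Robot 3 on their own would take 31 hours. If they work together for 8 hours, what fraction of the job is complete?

Combined rate: 1/40 + 1/31 = (31 + 40)/1240 = 71/1240 per hour.
In 8 hours they complete 8·71/1240 = 71/155 of the job.

71/155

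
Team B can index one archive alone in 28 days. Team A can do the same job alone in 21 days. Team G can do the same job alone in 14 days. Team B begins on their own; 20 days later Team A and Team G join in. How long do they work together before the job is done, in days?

24/13 days

In the first 20 days Team B alone does 20/28 = 5/7 of the job, leaving 2/7.
Once everyone is working, combined rate: 1/28 + 1/21 + 1/14 = (3 + 4 + 6)/84 = 13/84 per day.
Remaining 2/7 at 13/84 per day takes 24/13 days.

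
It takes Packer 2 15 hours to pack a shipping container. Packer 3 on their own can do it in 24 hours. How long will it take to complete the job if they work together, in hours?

120/13 hours

With two workers the combined time is the product over the sum: 15·24/(15+24) = 360/39 = 120/13 hours.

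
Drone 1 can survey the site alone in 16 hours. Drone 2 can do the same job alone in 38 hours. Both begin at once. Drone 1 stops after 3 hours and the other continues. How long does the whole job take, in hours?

In the first 3 hours the combined rate is 27/304, so 81/304 of the job is done, leaving 223/304.
After drone 1 leaves the rate is 1/38 per hour; the remaining 223/304 takes 223/8 hours.
Total = 3 + 223/8 = 247/8 hours.

247/8 hours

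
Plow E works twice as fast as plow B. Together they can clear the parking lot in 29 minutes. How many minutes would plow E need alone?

87/2 minutes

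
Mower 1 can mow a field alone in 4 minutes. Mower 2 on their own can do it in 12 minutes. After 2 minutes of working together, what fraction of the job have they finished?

Combined rate: 1/4 + 1/12 = (3 + 1)/12 = 4/12 = 1/3 per minute.
In 2 minutes they complete 2·1/3 = 2/3 of the job.

2/3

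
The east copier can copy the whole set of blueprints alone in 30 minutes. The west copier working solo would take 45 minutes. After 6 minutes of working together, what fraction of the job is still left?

Combined rate: 1/30 + 1/45 = (3 + 2)/90 = 5/90 = 1/18 per minute.
In 6 minutes they complete 6·1/18 = 1/3 of the job.
So 2/3 remains.

2/3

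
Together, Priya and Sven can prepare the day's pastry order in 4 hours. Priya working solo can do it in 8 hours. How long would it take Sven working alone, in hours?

Combined rate is 1/4 per hour.
Known contribution: 1/8 per hour.
So Sven's rate is 1/4 − 1/8 = 1/8, meaning 8 hours alone.

8 hours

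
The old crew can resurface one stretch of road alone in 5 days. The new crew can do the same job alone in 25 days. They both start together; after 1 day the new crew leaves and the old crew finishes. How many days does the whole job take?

24/5 days

In the first 1 day the combined rate is 6/25, so 6/25 of the job is done, leaving 19/25.
After the new crew leaves the rate is 1/5 per day; the remaining 19/25 takes 19/5 days.
Total = 1 + 19/5 = 24/5 days.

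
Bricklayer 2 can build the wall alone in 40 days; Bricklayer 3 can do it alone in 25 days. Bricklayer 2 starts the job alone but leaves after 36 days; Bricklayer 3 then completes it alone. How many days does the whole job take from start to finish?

77/2 days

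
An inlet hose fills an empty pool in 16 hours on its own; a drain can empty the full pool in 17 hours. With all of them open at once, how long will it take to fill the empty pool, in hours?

272 hours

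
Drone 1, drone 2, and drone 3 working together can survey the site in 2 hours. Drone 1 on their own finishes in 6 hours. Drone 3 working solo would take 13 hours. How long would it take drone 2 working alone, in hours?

Combined rate is 1/2 per hour.
Known contribution: 1/6 + 1/13 = (13 + 6)/78 = 19/78 per hour.
So drone 2's rate is 1/2 − 19/78 = 10/39, meaning 39/10 hours alone.

39/10 hours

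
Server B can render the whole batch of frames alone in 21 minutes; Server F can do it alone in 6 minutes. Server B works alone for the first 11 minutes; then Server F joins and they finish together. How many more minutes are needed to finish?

In 11 minutes Server B does 11/21 of the job, leaving 10/21.
Server B and Server F together work at 3/14 per minute, so finishing takes 10/21 ÷ 3/14 = 20/9 minutes.

20/9 minutes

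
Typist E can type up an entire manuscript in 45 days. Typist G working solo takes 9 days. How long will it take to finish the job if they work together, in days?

15/2 days

Combined rate: 1/45 + 1/9 = (1 + 5)/45 = 6/45 = 2/15 per day.
Time = 1 ÷ (2/15) = 15/2 days.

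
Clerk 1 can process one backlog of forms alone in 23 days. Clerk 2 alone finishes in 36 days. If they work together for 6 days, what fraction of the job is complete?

Combined rate: 1/23 + 1/36 = (36 + 23)/828 = 59/828 per day.
In 6 days they complete 6·59/828 = 59/138 of the job.

59/138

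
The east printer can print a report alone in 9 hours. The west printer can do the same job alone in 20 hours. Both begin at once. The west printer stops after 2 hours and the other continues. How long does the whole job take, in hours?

81/10 hours

In the first 2 hours the combined rate is 29/180, so 29/90 of the job is done, leaving 61/90.
After the west printer leaves the rate is 1/9 per hour; the remaining 61/90 takes 61/10 hours.
Total = 2 + 61/10 = 81/10 hours.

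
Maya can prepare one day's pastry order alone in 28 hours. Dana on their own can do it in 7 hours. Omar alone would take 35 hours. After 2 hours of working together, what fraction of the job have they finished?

29/70

Combined rate: 1/28 + 1/7 + 1/35 = (5 + 20 + 4)/140 = 29/140 per hour.
In 2 hours they complete 2·29/140 = 29/70 of the job.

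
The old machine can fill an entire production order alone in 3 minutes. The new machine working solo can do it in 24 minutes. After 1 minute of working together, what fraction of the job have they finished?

Combined rate: 1/3 + 1/24 = (8 + 1)/24 = 9/24 = 3/8 per minute.
In 1 minute they complete 1·3/8 = 3/8 of the job.

3/8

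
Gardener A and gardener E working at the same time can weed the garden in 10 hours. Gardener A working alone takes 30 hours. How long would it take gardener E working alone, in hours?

15 hours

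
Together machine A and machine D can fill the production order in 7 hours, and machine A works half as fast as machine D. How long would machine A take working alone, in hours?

21 hours

Let machine D's rate be r; then machine A's rate is (1/2)r, so together (1/2 + 1)r = (3/2)r = 1/7.
Thus r = 2/21 per hour.
Machine D alone: 21/2 hours; machine A alone: 21 hours.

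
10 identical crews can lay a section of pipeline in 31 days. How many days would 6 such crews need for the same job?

Total work is 10·31 = 310 crew-days.
With 6 crews: 310/6 = 155/3 days.

155/3 days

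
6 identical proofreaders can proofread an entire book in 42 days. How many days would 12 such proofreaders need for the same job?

21 days

Total work is 6·42 = 252 proofreader-days.
With 12 proofreaders: 252/12 = 21 days.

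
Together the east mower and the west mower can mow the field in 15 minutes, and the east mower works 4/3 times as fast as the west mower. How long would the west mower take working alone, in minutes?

35 minutes

Let the west mower's rate be r; then the east mower's rate is (4/3)r, so together (4/3 + 1)r = (7/3)r = 1/15.
Thus r = 1/35 per minute.
The west mower alone: 35 minutes; the east mower alone: 105/4 minutes.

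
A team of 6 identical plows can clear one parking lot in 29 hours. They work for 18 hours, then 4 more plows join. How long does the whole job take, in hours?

One plow does 1/174 of the job per hour.
After 18 hours with 6 plows, 18/29 is done (11/29 left).
With 10 plows the rate is 10/174 = 5/87, so the rest takes 11/29 ÷ 5/87 = 33/5 hours.
Total = 18 + 33/5 = 123/5 hours.

123/5 hours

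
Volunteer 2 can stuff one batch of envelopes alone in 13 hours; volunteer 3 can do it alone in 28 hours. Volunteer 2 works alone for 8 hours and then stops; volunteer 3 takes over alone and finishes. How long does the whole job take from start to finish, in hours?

244/13 hours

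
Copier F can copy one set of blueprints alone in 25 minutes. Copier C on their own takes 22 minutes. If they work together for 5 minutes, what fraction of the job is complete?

Combined rate: 1/25 + 1/22 = (22 + 25)/550 = 47/550 per minute.
In 5 minutes they complete 5·47/550 = 47/110 of the job.

47/110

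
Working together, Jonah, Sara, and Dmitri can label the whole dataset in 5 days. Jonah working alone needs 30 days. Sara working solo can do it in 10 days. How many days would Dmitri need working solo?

Combined rate is 1/5 per day.
Known contribution: 1/30 + 1/10 = (1 + 3)/30 = 4/30 = 2/15 per day.
So Dmitri's rate is 1/5 − 2/15 = 1/15, meaning 15 days alone.

15 days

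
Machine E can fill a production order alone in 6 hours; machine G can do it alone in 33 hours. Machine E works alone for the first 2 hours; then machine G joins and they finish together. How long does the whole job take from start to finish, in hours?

In 2 hours machine E does 2/6 = 1/3 of the job, leaving 2/3.
Machine E and machine G together work at 13/66 per hour, so finishing takes 2/3 ÷ 13/66 = 44/13 hours.
Total time = 2 + 44/13 = 70/13 hours.

70/13 hours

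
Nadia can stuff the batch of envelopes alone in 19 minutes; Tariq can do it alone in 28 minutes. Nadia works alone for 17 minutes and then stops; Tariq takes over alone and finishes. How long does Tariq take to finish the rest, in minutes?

In 17 minutes Nadia does 17/19 of the job, leaving 2/19.
Tariq works at 1/28 per minute, so finishing takes 2/19 ÷ 1/28 = 56/19 minutes.

56/19 minutes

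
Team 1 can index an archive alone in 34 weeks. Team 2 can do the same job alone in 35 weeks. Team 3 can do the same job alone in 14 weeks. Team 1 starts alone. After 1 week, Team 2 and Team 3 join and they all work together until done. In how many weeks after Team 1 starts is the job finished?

17/2 weeks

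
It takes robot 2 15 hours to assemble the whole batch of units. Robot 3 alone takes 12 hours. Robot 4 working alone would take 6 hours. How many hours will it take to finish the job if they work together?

60/19 hours

Combined rate: 1/15 + 1/12 + 1/6 = (4 + 5 + 10)/60 = 19/60 per hour.
Time = 1 ÷ (19/60) = 60/19 hours.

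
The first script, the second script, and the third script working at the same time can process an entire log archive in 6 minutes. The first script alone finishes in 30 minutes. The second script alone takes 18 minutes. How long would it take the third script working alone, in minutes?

90/7 minutes

Combined rate is 1/6 per minute.
Known contribution: 1/30 + 1/18 = (3 + 5)/90 = 8/90 = 4/45 per minute.
So the third script's rate is 1/6 − 4/45 = 7/90, meaning 90/7 minutes alone.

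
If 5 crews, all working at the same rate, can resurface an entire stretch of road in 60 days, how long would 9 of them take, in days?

100/3 days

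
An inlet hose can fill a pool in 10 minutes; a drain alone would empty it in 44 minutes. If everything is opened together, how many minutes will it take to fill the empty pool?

220/17 minutes

Net rate = 1/10 − 1/44 = (22 − 5)/220 = 17/220 per minute.
Filling time = 1 ÷ (17/220) = 220/17 minutes.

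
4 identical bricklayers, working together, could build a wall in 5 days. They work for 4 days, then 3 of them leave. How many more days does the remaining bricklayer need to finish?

4 days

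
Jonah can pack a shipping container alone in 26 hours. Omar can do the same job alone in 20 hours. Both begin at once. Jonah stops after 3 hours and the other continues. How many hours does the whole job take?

In the first 3 hours the combined rate is 23/260, so 69/260 of the job is done, leaving 191/260.
After Jonah leaves the rate is 1/20 per hour; the remaining 191/260 takes 191/13 hours.
Total = 3 + 191/13 = 230/13 hours.

230/13 hours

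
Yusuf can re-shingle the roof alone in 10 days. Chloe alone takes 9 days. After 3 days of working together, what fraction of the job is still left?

11/30

Combined rate: 1/10 + 1/9 = (9 + 10)/90 = 19/90 per day.
In 3 days they complete 3·19/90 = 19/30 of the job.
So 11/30 remains.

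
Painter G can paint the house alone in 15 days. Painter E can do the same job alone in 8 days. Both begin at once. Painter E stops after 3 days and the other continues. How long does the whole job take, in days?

75/8 days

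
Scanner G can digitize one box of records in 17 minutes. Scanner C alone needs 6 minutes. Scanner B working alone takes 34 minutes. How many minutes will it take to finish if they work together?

Combined rate: 1/17 + 1/6 + 1/34 = (6 + 17 + 3)/102 = 26/102 = 13/51 per minute.
Time = 1 ÷ (13/51) = 51/13 minutes.

51/13 minutes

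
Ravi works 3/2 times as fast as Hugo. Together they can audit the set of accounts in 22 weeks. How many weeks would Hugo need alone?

55 weeks

Let Hugo's rate be r; then Ravi's rate is (3/2)r, so together (3/2 + 1)r = (5/2)r = 1/22.
Thus r = 1/55 per week.
Hugo alone: 55 weeks; Ravi alone: 110/3 weeks.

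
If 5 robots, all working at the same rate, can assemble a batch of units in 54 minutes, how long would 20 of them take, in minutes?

Total work is 5·54 = 270 robot-minutes.
With 20 robots: 270/20 = 27/2 minutes.

27/2 minutes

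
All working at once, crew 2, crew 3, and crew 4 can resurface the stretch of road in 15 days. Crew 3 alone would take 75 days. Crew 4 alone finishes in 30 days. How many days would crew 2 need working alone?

Combined rate is 1/15 per day.
Known contribution: 1/75 + 1/30 = (2 + 5)/150 = 7/150 per day.
So crew 2's rate is 1/15 − 7/150 = 1/50, meaning 50 days alone.

50 days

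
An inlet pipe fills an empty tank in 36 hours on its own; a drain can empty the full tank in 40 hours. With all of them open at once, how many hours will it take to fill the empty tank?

Net rate = 1/36 − 1/40 = (10 − 9)/360 = 1/360 per hour.
Filling time = 1 ÷ (1/360) = 360 hours.

360 hours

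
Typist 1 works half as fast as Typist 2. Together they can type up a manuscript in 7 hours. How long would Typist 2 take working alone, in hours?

21/2 hours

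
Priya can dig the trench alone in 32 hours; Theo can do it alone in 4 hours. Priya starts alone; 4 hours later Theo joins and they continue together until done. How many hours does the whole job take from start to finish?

64/9 hours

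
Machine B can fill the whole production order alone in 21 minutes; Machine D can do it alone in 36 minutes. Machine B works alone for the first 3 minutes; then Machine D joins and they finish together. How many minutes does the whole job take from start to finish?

In 3 minutes Machine B does 3/21 = 1/7 of the job, leaving 6/7.
Machine B and Machine D together work at 19/252 per minute, so finishing takes 6/7 ÷ 19/252 = 216/19 minutes.
Total time = 3 + 216/19 = 273/19 minutes.

273/19 minutes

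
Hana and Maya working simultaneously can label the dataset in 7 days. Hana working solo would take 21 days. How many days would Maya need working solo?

Combined rate is 1/7 per day.
Known contribution: 1/21 per day.
So Maya's rate is 1/7 − 1/21 = 2/21, meaning 21/2 days alone.

21/2 days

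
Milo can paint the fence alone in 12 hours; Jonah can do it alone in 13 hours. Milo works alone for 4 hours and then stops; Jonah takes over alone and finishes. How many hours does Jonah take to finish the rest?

In 4 hours Milo does 4/12 = 1/3 of the job, leaving 2/3.
Jonah works at 1/13 per hour, so finishing takes 2/3 ÷ 1/13 = 26/3 hours.

26/3 hours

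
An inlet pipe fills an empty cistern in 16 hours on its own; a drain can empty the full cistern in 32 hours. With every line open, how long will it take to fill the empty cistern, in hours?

32 hours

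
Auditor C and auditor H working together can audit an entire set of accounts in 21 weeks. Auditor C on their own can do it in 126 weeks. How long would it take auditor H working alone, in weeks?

126/5 weeks

Combined rate is 1/21 per week.
Known contribution: 1/126 per week.
So auditor H's rate is 1/21 − 1/126 = 5/126, meaning 126/5 weeks alone.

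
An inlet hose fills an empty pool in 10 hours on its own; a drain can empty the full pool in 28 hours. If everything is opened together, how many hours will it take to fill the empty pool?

140/9 hours

Net rate = 1/10 − 1/28 = (14 − 5)/140 = 9/140 per hour.
Filling time = 1 ÷ (9/140) = 140/9 hours.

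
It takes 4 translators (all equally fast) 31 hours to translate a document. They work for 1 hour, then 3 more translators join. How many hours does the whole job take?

One translator does 1/124 of the job per hour.
After 1 hour with 4 translators, 1/31 is done (30/31 left).
With 7 translators the rate is 7/124, so the rest takes 30/31 ÷ 7/124 = 120/7 hours.
Total = 1 + 120/7 = 127/7 hours.

127/7 hours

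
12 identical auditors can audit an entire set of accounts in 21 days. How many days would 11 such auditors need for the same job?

Total work is 12·21 = 252 auditor-days.
With 11 auditors: 252/11 days.

252/11 days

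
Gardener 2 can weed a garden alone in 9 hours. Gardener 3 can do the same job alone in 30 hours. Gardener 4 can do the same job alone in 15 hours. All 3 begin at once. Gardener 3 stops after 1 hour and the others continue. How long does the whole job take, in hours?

87/16 hours

In the first 1 hour the combined rate is 19/90, so 19/90 of the job is done, leaving 71/90.
After gardener 3 leaves the rate is 8/45 per hour; the remaining 71/90 takes 71/16 hours.
Total = 1 + 71/16 = 87/16 hours.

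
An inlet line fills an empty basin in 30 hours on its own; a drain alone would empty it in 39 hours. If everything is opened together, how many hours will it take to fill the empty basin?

Net rate = 1/30 − 1/39 = (13 − 10)/390 = 3/390 = 1/130 per hour.
Filling time = 1 ÷ (1/130) = 130 hours.

130 hours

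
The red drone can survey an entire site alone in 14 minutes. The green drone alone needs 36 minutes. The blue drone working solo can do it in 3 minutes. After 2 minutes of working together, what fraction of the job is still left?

Combined rate: 1/14 + 1/36 + 1/3 = (18 + 7 + 84)/252 = 109/252 per minute.
In 2 minutes they complete 2·109/252 = 109/126 of the job.
So 17/126 remains.

17/126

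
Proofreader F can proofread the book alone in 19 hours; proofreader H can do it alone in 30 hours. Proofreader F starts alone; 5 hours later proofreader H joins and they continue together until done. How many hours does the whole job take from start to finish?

In 5 hours proofreader F does 5/19 of the job, leaving 14/19.
Proofreader F and proofreader H together work at 49/570 per hour, so finishing takes 14/19 ÷ 49/570 = 60/7 hours.
Total time = 5 + 60/7 = 95/7 hours.

95/7 hours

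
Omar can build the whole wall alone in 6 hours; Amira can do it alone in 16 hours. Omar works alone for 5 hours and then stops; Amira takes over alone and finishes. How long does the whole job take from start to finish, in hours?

23/3 hours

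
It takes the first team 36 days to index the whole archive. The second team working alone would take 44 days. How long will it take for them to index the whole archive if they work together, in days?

99/5 days

With two workers the combined time is the product over the sum: 36·44/(36+44) = 1584/80 = 99/5 days.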